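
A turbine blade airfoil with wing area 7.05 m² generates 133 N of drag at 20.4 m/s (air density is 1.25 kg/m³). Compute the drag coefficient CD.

From D = ½ρv²S·CD, rearranging gives CD = 2D/(ρv²S).
CD = 2 × 133 / (1.25 × 20.4² × 7.05) = 0.0725

CD = 0.0725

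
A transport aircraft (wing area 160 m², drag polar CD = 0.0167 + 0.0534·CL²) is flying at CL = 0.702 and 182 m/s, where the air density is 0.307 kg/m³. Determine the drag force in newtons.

D = 35000 N

CD = 0.0167 + 0.0534 × 0.702² = 0.04302
D = ½ρv²S·CD = ½ × 0.307 × 182² × 160 × 0.04302 = 35000 N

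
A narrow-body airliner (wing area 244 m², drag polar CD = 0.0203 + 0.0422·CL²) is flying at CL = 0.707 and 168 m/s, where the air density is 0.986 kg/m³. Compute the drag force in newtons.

D = 1.41×10^5 N

CD = 0.0203 + 0.0422 × 0.707² = 0.04139
D = ½ρv²S·CD = ½ × 0.986 × 168² × 244 × 0.04139 = 1.41×10^5 N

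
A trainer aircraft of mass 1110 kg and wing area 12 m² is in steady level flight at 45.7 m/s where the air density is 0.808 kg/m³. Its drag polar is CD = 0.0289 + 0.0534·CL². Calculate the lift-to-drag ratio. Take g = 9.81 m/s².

L/D = 11.9

Weight W = mg = 1110 × 9.81 = 10889 N; in level flight L = W.
q = ½ρv² = ½ × 0.808 × 45.7² = 843.7 Pa.
Required CL = L/(qS) = 10889/(843.7·12) = 1.075.
CD = 0.0289 + 0.0534 × 1.075² = 0.09066.
L/D = CL/CD = 1.075 / 0.09066 = 11.9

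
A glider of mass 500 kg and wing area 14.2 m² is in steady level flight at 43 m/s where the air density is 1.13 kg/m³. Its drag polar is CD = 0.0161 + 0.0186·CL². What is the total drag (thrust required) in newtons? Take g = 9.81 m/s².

D = 269 N

In steady level flight, lift balances weight: W = mg = 500 × 9.81 = 4905 N.
Dynamic pressure q = 0.5 × 1.13 × 43² = 1045 Pa.
CL = W/(q·S) = 4905 / (1045 × 14.2) = 0.3306.
CD = 0.0161 + 0.0186 × 0.3306² = 0.01813.
D = q·S·CD = 1045 × 14.2 × 0.01813 = 269 N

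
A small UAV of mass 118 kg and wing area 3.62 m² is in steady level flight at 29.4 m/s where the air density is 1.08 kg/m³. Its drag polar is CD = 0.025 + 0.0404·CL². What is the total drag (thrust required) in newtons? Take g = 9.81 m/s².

D = 74.3 N

Level flight ⇒ L = W = m·g = 118 × 9.81 = 1157.6 N.
Dynamic pressure q = 0.5 × 1.08 × 29.4² = 466.8 Pa.
CL = W/(q·S) = 1157.6 / (466.8 × 3.62) = 0.6851.
CD = 0.025 + 0.0404 × 0.6851² = 0.04396.
D = q·S·CD = 466.8 × 3.62 × 0.04396 = 74.28 N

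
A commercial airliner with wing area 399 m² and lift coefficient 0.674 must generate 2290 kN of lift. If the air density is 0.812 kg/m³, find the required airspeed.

v = 145 m/s

L = ½ρv²S·CL ⇒ v = √(2L/(ρ·S·CL))
v = √(2 × 2.29×10^6 / (0.812 × 399 × 0.674)) = √20970 = 145 m/s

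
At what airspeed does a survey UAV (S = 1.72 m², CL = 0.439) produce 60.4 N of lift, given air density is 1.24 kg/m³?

L = ½ρv²S·CL ⇒ v = √(2L/(ρ·S·CL))
v = √(2 × 60.4 / (1.24 × 1.72 × 0.439)) = √129 = 11.4 m/s

v = 11.4 m/s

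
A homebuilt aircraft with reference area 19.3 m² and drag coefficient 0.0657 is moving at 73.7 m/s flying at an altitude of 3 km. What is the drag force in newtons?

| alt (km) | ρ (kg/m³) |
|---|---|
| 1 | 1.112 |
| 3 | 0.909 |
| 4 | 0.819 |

D = 3130 N

At 3 km, from the table: ρ = 0.909 kg/m³.
Dynamic pressure q = ½ρv² = ½ × 0.909 × 73.7² = 2469 Pa.
D = q·S·CD = 2469 × 19.3 × 0.0657 = 3130 N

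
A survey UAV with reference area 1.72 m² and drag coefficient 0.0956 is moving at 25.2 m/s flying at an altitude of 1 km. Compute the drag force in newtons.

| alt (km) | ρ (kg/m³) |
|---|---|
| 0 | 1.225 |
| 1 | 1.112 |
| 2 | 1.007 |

D = 58.1 N

At 1 km, from the table: ρ = 1.112 kg/m³.
Dynamic pressure q = ½ρv² = ½ × 1.112 × 25.2² = 353.1 Pa.
D = q·S·CD = 353.1 × 1.72 × 0.0956 = 58.1 N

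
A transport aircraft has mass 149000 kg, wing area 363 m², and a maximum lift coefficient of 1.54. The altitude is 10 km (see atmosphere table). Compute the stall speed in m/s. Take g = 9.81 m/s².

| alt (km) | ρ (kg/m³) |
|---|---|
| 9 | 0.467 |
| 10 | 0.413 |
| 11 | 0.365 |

At 10 km, from the table: ρ = 0.413 kg/m³.
Stall occurs when L = W at CL,max. W = mg = 149000 × 9.81 = 1.462×10^6 N.
V_stall = √(2W/(ρ·S·CL,max)) = √(2 × 1.462×10^6 / (0.413 × 363 × 1.54))
V_stall = √12660 = 113 m/s

V_stall = 113 m/s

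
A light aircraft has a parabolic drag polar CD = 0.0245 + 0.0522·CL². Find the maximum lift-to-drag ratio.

(L/D)max = 14

For CD = CD0 + K·CL², (L/D)max occurs at CL* = √(CD0/K) and equals 1/(2√(K·CD0)).
(L/D)max = 1/(2√(0.0522 × 0.0245)) = 1/(2 × 0.03576) = 14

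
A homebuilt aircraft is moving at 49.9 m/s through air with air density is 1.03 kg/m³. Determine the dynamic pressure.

q = ½ρv² = ½ × 1.03 × 49.9² = 1280 Pa

q = 1280 Pa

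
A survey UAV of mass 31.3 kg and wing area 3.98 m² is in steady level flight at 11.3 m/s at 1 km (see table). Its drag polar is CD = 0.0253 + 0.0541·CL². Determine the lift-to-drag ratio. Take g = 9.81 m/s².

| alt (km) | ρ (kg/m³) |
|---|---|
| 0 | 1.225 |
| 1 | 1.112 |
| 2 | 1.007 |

At 1 km, from the table: ρ = 1.112 kg/m³.
Weight W = mg = 31.3 × 9.81 = 307.05 N; in level flight L = W.
Dynamic pressure q = 0.5 × 1.112 × 11.3² = 71 Pa.
CL = W/(q·S) = 307.05 / (71 × 3.98) = 1.087.
CD = 0.0253 + 0.0541 × 1.087² = 0.08918.
L/D = CL/CD = 1.087 / 0.08918 = 12.2

L/D = 12.2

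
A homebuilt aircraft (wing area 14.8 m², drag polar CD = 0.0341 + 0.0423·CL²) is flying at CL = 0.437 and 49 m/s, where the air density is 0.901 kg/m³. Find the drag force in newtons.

CD = 0.0341 + 0.0423 × 0.437² = 0.04218
D = ½ρv²S·CD = ½ × 0.901 × 49² × 14.8 × 0.04218 = 675 N

D = 675 N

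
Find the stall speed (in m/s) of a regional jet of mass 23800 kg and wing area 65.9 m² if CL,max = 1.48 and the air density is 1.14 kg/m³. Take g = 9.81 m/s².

V_stall = 64.8 m/s

Stall occurs when L = W at CL,max. W = mg = 23800 × 9.81 = 2.335×10^5 N.
V_stall = √(2W/(ρ·S·CL,max)) = √(2 × 2.335×10^5 / (1.14 × 65.9 × 1.48))
V_stall = √4200 = 64.8 m/s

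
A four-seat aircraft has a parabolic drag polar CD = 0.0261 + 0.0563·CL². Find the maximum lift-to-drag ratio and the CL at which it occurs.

(L/D)max = 13, at CL = 0.681

For CD = CD0 + K·CL², (L/D)max occurs at CL* = √(CD0/K) and equals 1/(2√(K·CD0)).
(L/D)max = 1/(2√(0.0563 × 0.0261)) = 1/(2 × 0.03833) = 13
CL* = √(0.0261/0.0563) = 0.681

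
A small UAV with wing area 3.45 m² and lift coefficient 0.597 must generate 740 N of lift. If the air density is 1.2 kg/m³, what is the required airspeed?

L = ½ρv²S·CL ⇒ v = √(2L/(ρ·S·CL))
v = √(2 × 740 / (1.2 × 3.45 × 0.597)) = √598.8 = 24.5 m/s

v = 24.5 m/s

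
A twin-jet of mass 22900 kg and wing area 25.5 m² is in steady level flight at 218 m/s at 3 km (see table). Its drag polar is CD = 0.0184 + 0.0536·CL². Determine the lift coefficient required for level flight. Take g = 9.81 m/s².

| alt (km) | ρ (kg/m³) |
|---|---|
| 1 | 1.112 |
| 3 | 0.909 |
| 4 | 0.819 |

CL = 0.408

At 3 km, from the table: ρ = 0.909 kg/m³.
Weight W = mg = 22900 × 9.81 = 2.2465×10^5 N; in level flight L = W.
q = ½ρv² = ½ × 0.909 × 218² = 21600 Pa.
CL = W/(q·S) = 2.2465×10^5 / (21600 × 25.5) = 0.4079.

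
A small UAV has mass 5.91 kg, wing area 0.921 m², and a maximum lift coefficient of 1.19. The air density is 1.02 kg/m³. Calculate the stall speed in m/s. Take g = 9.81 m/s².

V_stall = 10.2 m/s

Weight W = mg = 5.91 × 9.81 = 57.98 N.
From L = ½ρV²S·CL,max = W: V_stall = √(2W/(ρSCL,max)) = √(2·57.98/(1.02·0.921·1.19))
V_stall = √103.7 = 10.2 m/s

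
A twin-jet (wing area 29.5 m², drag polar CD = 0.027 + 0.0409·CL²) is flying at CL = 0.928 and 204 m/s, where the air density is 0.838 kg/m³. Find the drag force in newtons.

CD = 0.027 + 0.0409 × 0.928² = 0.06222
D = ½ρv²S·CD = ½ × 0.838 × 204² × 29.5 × 0.06222 = 32000 N

D = 32000 N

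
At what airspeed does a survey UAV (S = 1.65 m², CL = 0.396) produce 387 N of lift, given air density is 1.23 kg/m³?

v = 31 m/s

L = ½ρv²S·CL ⇒ v = √(2L/(ρ·S·CL))
v = √(2 × 387 / (1.23 × 1.65 × 0.396)) = √963.1 = 31 m/s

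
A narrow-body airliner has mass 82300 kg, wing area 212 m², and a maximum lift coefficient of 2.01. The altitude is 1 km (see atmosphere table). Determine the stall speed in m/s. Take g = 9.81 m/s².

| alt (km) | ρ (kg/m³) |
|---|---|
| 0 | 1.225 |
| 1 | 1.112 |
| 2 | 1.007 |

V_stall = 58.4 m/s

At 1 km, from the table: ρ = 1.112 kg/m³.
At stall, lift equals weight: L = W = m·g = 82300 × 9.81 = 8.074×10^5 N.
V_stall = √(2W/(ρ·S·CL,max)) = √(2 × 8.074×10^5 / (1.112 × 212 × 2.01))
V_stall = √3408 = 58.4 m/s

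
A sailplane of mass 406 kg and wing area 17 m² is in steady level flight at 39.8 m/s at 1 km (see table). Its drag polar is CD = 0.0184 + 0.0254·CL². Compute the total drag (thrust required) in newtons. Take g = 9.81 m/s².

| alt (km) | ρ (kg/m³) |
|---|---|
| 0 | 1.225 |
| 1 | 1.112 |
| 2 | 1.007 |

D = 302 N

At 1 km, from the table: ρ = 1.112 kg/m³.
Weight W = mg = 406 × 9.81 = 3982.9 N; in level flight L = W.
q = ½ρv² = ½ × 1.112 × 39.8² = 880.7 Pa.
CL = 2W/(ρv²S) = 2×3982.9/(1.112×39.8²×17) = 0.266.
CD = 0.0184 + 0.0254 × 0.266² = 0.0202.
D = q·S·CD = 880.7 × 17 × 0.0202 = 302.4 N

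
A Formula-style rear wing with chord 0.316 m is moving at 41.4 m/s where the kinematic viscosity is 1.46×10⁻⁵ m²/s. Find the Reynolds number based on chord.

Re = v·c/ν = 41.4 × 0.316 / (1.46×10⁻⁵) = 8.96×10^5

Re = 8.96×10^5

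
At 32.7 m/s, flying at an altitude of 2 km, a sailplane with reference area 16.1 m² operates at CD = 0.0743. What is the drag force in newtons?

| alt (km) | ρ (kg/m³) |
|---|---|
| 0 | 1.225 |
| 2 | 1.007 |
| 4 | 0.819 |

At 2 km, from the table: ρ = 1.007 kg/m³.
Dynamic pressure q = ½ρv² = ½ × 1.007 × 32.7² = 538.4 Pa.
D = q·S·CD = 538.4 × 16.1 × 0.0743 = 644 N

D = 644 N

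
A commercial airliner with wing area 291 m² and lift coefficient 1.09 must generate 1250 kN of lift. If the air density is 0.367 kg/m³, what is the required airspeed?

v = 147 m/s

L = ½ρv²S·CL ⇒ v = √(2L/(ρ·S·CL))
v = √(2 × 1.25×10^6 / (0.367 × 291 × 1.09)) = √21480 = 147 m/s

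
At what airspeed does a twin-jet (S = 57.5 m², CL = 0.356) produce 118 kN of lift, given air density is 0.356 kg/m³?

L = ½ρv²S·CL ⇒ v = √(2L/(ρ·S·CL))
v = √(2 × 1.18×10^5 / (0.356 × 57.5 × 0.356)) = √32390 = 180 m/s

v = 180 m/s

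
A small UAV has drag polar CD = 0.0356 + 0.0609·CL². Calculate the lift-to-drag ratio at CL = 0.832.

CD = 0.0356 + 0.0609 × 0.832² = 0.07776
L/D = CL/CD = 0.832 / 0.07776 = 10.7

L/D = 10.7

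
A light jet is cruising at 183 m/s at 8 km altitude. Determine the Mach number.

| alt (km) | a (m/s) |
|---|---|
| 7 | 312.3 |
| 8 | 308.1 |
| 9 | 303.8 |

At 8 km, from the table: a = 308.1 m/s.
M = v/a = 183 / 308.1 = 0.594

M = 0.594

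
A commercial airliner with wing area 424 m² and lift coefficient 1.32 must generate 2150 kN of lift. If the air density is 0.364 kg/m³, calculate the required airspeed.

v = 145 m/s

L = ½ρv²S·CL ⇒ v = √(2L/(ρ·S·CL))
v = √(2 × 2.15×10^6 / (0.364 × 424 × 1.32)) = √21110 = 145 m/s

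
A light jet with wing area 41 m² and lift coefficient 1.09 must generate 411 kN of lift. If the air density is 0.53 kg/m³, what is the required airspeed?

v = 186 m/s

L = ½ρv²S·CL ⇒ v = √(2L/(ρ·S·CL))
v = √(2 × 4.11×10^5 / (0.53 × 41 × 1.09)) = √34700 = 186 m/s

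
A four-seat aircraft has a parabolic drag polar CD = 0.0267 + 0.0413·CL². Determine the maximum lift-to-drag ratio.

(L/D)max = 15.1

For CD = CD0 + K·CL², (L/D)max occurs at CL* = √(CD0/K) and equals 1/(2√(K·CD0)).
(L/D)max = 1/(2√(0.0413 × 0.0267)) = 1/(2 × 0.03321) = 15.1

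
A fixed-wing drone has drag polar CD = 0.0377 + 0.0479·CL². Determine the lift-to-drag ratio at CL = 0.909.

CD = 0.0377 + 0.0479 × 0.909² = 0.07728
L/D = CL/CD = 0.909 / 0.07728 = 11.8

L/D = 11.8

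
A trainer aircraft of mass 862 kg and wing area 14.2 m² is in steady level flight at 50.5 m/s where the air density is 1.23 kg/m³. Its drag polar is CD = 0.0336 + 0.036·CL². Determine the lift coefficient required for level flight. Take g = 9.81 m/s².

In steady level flight, lift balances weight: W = mg = 862 × 9.81 = 8456.2 N.
Dynamic pressure q = 0.5 × 1.23 × 50.5² = 1568 Pa.
Required CL = L/(qS) = 8456.2/(1568·14.2) = 0.3797.

CL = 0.38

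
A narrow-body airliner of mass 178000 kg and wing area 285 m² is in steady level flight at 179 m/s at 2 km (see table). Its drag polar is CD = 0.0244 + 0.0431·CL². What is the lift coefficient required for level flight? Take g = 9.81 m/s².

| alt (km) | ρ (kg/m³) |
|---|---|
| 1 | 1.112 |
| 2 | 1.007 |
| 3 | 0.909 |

At 2 km, from the table: ρ = 1.007 kg/m³.
Weight W = mg = 178000 × 9.81 = 1.7462×10^6 N; in level flight L = W.
q = ½ρv² = ½ × 1.007 × 179² = 16130 Pa.
CL = W/(q·S) = 1.7462×10^6 / (16130 × 285) = 0.3798.

CL = 0.38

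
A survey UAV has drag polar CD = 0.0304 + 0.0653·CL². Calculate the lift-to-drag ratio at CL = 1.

CD = 0.0304 + 0.0653 × 1² = 0.0957
L/D = CL/CD = 1 / 0.0957 = 10.4

L/D = 10.4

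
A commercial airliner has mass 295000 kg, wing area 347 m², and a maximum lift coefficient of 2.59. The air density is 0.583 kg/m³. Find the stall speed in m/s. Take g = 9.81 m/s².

At stall, lift equals weight: L = W = m·g = 295000 × 9.81 = 2.894×10^6 N.
V_stall = √(2W/(ρ·S·CL,max)) = √(2 × 2.894×10^6 / (0.583 × 347 × 2.59))
V_stall = √11050 = 105 m/s

V_stall = 105 m/s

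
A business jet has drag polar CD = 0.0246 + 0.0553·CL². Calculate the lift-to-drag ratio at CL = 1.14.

CD = 0.0246 + 0.0553 × 1.14² = 0.09647
L/D = CL/CD = 1.14 / 0.09647 = 11.8

L/D = 11.8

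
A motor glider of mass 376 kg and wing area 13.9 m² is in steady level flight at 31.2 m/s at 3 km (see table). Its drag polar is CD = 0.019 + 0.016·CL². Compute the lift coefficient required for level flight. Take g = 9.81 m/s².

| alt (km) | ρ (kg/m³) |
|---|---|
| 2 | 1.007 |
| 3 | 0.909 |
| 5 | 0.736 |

At 3 km, from the table: ρ = 0.909 kg/m³.
In steady level flight, lift balances weight: W = mg = 376 × 9.81 = 3688.6 N.
Dynamic pressure q = 0.5 × 0.909 × 31.2² = 442.4 Pa.
Required CL = L/(qS) = 3688.6/(442.4·13.9) = 0.5998.

CL = 0.6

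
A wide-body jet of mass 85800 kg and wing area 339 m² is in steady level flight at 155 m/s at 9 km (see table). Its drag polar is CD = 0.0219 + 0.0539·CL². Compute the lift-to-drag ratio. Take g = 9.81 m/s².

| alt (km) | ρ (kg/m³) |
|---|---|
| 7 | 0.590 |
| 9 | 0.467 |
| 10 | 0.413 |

At 9 km, from the table: ρ = 0.467 kg/m³.
Weight W = mg = 85800 × 9.81 = 8.417×10^5 N; in level flight L = W.
Dynamic pressure q = 0.5 × 0.467 × 155² = 5610 Pa.
CL = 2W/(ρv²S) = 2×8.417×10^5/(0.467×155²×339) = 0.4426.
CD = 0.0219 + 0.0539 × 0.4426² = 0.03246.
L/D = CL/CD = 0.4426 / 0.03246 = 13.6

L/D = 13.6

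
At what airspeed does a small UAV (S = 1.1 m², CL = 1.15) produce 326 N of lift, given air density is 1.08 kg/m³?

v = 21.8 m/s

L = ½ρv²S·CL ⇒ v = √(2L/(ρ·S·CL))
v = √(2 × 326 / (1.08 × 1.1 × 1.15)) = √477.2 = 21.8 m/s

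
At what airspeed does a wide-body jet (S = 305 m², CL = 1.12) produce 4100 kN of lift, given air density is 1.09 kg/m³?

L = ½ρv²S·CL ⇒ v = √(2L/(ρ·S·CL))
v = √(2 × 4.1×10^6 / (1.09 × 305 × 1.12)) = √22020 = 148 m/s

v = 148 m/s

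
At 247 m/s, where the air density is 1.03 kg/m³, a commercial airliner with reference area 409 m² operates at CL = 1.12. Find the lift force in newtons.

Dynamic pressure q = ½ρv² = ½ × 1.03 × 247² = 31420 Pa.
L = q·S·CL = 31420 × 409 × 1.12 = 1.44×10^7 N ≈ 14400 kN

L = 1.44×10^7 N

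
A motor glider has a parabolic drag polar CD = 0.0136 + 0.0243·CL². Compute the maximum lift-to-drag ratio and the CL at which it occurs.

For CD = CD0 + K·CL², (L/D)max occurs at CL* = √(CD0/K) and equals 1/(2√(K·CD0)).
(L/D)max = 1/(2√(0.0243 × 0.0136)) = 1/(2 × 0.01818) = 27.5
CL* = √(0.0136/0.0243) = 0.748

(L/D)max = 27.5, at CL = 0.748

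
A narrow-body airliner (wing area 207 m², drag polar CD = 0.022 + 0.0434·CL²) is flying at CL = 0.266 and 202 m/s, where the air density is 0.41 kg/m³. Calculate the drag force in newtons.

CD = 0.022 + 0.0434 × 0.266² = 0.02507
D = ½ρv²S·CD = ½ × 0.41 × 202² × 207 × 0.02507 = 43400 N

D = 43400 N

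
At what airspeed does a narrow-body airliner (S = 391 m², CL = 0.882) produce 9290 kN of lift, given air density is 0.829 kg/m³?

L = ½ρv²S·CL ⇒ v = √(2L/(ρ·S·CL))
v = √(2 × 9.29×10^6 / (0.829 × 391 × 0.882)) = √64990 = 255 m/s

v = 255 m/s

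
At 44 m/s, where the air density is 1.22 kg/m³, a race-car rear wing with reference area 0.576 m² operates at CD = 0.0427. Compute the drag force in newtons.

D = 29 N

Dynamic pressure q = ½ρv² = ½ × 1.22 × 44² = 1181 Pa.
D = q·S·CD = 1181 × 0.576 × 0.0427 = 29 N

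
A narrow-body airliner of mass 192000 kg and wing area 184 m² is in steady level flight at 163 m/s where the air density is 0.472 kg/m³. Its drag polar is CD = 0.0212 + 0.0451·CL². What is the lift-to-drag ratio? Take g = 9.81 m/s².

L/D = 11.5

In steady level flight, lift balances weight: W = mg = 192000 × 9.81 = 1.8835×10^6 N.
Dynamic pressure q = 0.5 × 0.472 × 163² = 6270 Pa.
Required CL = L/(qS) = 1.8835×10^6/(6270·184) = 1.633.
CD = 0.0212 + 0.0451 × 1.633² = 0.1414.
L/D = CL/CD = 1.633 / 0.1414 = 11.5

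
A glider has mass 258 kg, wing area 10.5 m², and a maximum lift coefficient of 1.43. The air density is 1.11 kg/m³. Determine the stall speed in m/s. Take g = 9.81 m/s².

V_stall = 17.4 m/s

Weight W = mg = 258 × 9.81 = 2531 N.
From L = ½ρV²S·CL,max = W: V_stall = √(2W/(ρSCL,max)) = √(2·2531/(1.11·10.5·1.43))
V_stall = √303.7 = 17.4 m/s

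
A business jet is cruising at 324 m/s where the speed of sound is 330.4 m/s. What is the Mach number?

M = 0.981

M = v/a = 324 / 330.4 = 0.981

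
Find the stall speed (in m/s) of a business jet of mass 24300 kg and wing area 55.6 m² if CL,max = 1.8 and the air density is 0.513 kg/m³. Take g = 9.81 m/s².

At stall, lift equals weight: L = W = m·g = 24300 × 9.81 = 2.384×10^5 N.
From L = ½ρV²S·CL,max = W: V_stall = √(2W/(ρSCL,max)) = √(2·2.384×10^5/(0.513·55.6·1.8))
V_stall = √9286 = 96.4 m/s

V_stall = 96.4 m/s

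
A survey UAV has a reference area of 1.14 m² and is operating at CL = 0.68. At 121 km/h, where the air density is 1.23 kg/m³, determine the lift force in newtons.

L = 539 N

Convert speed: v = 121 km/h ÷ 3.6 = 33.61 m/s.
Dynamic pressure q = ½ρv² = ½ × 1.23 × 33.61² = 694.8 Pa.
L = q·S·CL = 694.8 × 1.14 × 0.68 = 539 N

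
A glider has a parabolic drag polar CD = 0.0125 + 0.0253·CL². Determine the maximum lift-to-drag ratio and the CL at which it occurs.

(L/D)max = 28.1, at CL = 0.703

For CD = CD0 + K·CL², (L/D)max occurs at CL* = √(CD0/K) and equals 1/(2√(K·CD0)).
(L/D)max = 1/(2√(0.0253 × 0.0125)) = 1/(2 × 0.01778) = 28.1
CL* = √(0.0125/0.0253) = 0.703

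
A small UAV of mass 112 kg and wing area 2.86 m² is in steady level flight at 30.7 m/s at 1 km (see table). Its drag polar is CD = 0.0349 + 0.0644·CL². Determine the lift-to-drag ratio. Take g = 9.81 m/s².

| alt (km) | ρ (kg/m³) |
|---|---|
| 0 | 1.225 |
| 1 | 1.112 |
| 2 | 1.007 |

At 1 km, from the table: ρ = 1.112 kg/m³.
Level flight ⇒ L = W = m·g = 112 × 9.81 = 1098.7 N.
Dynamic pressure q = 0.5 × 1.112 × 30.7² = 524 Pa.
Required CL = L/(qS) = 1098.7/(524·2.86) = 0.7331.
CD = 0.0349 + 0.0644 × 0.7331² = 0.06951.
L/D = CL/CD = 0.7331 / 0.06951 = 10.5

L/D = 10.5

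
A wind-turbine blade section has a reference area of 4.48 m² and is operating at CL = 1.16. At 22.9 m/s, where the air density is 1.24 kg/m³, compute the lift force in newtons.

Dynamic pressure q = ½ρv² = ½ × 1.24 × 22.9² = 325.1 Pa.
L = q·S·CL = 325.1 × 4.48 × 1.16 = 1690 N

L = 1690 N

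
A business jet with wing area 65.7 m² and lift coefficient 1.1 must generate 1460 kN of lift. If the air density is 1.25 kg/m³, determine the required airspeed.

v = 180 m/s

L = ½ρv²S·CL ⇒ v = √(2L/(ρ·S·CL))
v = √(2 × 1.46×10^6 / (1.25 × 65.7 × 1.1)) = √32320 = 180 m/s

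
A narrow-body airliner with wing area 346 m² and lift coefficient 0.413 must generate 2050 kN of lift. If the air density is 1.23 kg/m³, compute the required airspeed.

L = ½ρv²S·CL ⇒ v = √(2L/(ρ·S·CL))
v = √(2 × 2.05×10^6 / (1.23 × 346 × 0.413)) = √23330 = 153 m/s

v = 153 m/s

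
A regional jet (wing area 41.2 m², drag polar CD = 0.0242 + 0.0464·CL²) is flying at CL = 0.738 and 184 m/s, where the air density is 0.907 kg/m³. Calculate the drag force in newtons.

CD = 0.0242 + 0.0464 × 0.738² = 0.04947
D = ½ρv²S·CD = ½ × 0.907 × 184² × 41.2 × 0.04947 = 31300 N

D = 31300 N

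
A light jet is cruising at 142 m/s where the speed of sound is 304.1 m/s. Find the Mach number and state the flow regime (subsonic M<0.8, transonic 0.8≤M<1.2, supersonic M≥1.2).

M = v/a = 142 / 304.1 = 0.467
M = 0.467 → subsonic.

M = 0.467 (subsonic)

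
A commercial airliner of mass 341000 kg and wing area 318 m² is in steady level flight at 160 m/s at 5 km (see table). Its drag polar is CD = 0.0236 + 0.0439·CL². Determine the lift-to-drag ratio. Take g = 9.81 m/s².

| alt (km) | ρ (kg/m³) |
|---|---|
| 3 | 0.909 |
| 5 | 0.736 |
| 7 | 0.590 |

At 5 km, from the table: ρ = 0.736 kg/m³.
Level flight ⇒ L = W = m·g = 341000 × 9.81 = 3.3452×10^6 N.
Dynamic pressure q = 0.5 × 0.736 × 160² = 9421 Pa.
CL = W/(q·S) = 3.3452×10^6 / (9421 × 318) = 1.117.
CD = 0.0236 + 0.0439 × 1.117² = 0.07834.
L/D = CL/CD = 1.117 / 0.07834 = 14.3

L/D = 14.3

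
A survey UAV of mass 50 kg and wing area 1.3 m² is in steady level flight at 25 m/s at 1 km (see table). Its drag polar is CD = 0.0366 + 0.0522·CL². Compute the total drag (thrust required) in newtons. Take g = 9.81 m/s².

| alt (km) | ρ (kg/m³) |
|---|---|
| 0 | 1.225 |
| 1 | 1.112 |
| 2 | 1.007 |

At 1 km, from the table: ρ = 1.112 kg/m³.
In steady level flight, lift balances weight: W = mg = 50 × 9.81 = 490.5 N.
q = ½ρv² = ½ × 1.112 × 25² = 347.5 Pa.
CL = 2W/(ρv²S) = 2×490.5/(1.112×25²×1.3) = 1.086.
CD = 0.0366 + 0.0522 × 1.086² = 0.09814.
D = q·S·CD = 347.5 × 1.3 × 0.09814 = 44.33 N

D = 44.3 N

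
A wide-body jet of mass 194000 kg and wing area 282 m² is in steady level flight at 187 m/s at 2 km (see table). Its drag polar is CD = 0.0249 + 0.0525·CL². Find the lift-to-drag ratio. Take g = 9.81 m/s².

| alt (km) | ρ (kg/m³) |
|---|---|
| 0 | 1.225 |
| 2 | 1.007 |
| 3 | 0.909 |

L/D = 11.8

At 2 km, from the table: ρ = 1.007 kg/m³.
Weight W = mg = 194000 × 9.81 = 1.9031×10^6 N; in level flight L = W.
q = ½ρv² = ½ × 1.007 × 187² = 17610 Pa.
Required CL = L/(qS) = 1.9031×10^6/(17610·282) = 0.3833.
CD = 0.0249 + 0.0525 × 0.3833² = 0.03261.
L/D = CL/CD = 0.3833 / 0.03261 = 11.8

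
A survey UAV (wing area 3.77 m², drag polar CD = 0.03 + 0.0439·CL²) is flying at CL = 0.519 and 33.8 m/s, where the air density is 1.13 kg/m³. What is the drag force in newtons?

CD = 0.03 + 0.0439 × 0.519² = 0.04182
D = ½ρv²S·CD = ½ × 1.13 × 33.8² × 3.77 × 0.04182 = 102 N

D = 102 N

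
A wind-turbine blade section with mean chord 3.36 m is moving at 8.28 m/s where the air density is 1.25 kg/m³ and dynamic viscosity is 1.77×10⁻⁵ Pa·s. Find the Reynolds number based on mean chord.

Re = 1.96×10^6

Re = ρ·v·c/μ = 1.25 × 8.28 × 3.36 / (1.77×10⁻⁵) = 1.96×10^6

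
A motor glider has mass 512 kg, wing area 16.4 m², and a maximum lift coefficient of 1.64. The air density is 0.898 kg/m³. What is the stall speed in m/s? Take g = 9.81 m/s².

At stall, lift equals weight: L = W = m·g = 512 × 9.81 = 5023 N.
V_stall = √(2W/(ρ·S·CL,max)) = √(2 × 5023 / (0.898 × 16.4 × 1.64))
V_stall = √415.9 = 20.4 m/s

V_stall = 20.4 m/s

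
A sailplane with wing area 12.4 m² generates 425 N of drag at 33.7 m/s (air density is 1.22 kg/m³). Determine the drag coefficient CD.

CD = 0.0495

From D = ½ρv²S·CD, rearranging gives CD = 2D/(ρv²S).
CD = 2 × 425 / (1.22 × 33.7² × 12.4) = 0.0495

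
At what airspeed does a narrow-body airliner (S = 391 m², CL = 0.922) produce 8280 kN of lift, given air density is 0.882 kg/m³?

L = ½ρv²S·CL ⇒ v = √(2L/(ρ·S·CL))
v = √(2 × 8.28×10^6 / (0.882 × 391 × 0.922)) = √52080 = 228 m/s

v = 228 m/s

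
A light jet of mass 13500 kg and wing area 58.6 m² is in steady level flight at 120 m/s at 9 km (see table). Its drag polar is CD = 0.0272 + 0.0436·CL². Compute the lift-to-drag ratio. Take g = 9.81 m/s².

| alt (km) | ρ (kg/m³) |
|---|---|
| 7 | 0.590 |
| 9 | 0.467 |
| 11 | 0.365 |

L/D = 14.3

At 9 km, from the table: ρ = 0.467 kg/m³.
Weight W = mg = 13500 × 9.81 = 1.3244×10^5 N; in level flight L = W.
Dynamic pressure q = 0.5 × 0.467 × 120² = 3362 Pa.
Required CL = L/(qS) = 1.3244×10^5/(3362·58.6) = 0.6721.
CD = 0.0272 + 0.0436 × 0.6721² = 0.0469.
L/D = CL/CD = 0.6721 / 0.0469 = 14.3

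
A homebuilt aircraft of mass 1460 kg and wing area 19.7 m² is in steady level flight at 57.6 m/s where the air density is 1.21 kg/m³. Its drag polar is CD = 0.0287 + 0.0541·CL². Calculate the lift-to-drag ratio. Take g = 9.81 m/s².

L/D = 10.1

Level flight ⇒ L = W = m·g = 1460 × 9.81 = 14323 N.
q = ½ρv² = ½ × 1.21 × 57.6² = 2007 Pa.
CL = 2W/(ρv²S) = 2×14323/(1.21×57.6²×19.7) = 0.3622.
CD = 0.0287 + 0.0541 × 0.3622² = 0.0358.
L/D = CL/CD = 0.3622 / 0.0358 = 10.1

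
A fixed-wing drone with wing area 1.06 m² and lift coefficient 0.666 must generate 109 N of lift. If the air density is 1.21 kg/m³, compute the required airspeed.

v = 16 m/s

L = ½ρv²S·CL ⇒ v = √(2L/(ρ·S·CL))
v = √(2 × 109 / (1.21 × 1.06 × 0.666)) = √255.2 = 16 m/s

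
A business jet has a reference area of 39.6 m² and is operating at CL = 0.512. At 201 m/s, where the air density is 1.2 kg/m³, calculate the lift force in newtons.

L = ½ρv²S·CL = ½ × 1.2 × 201² × 39.6 × 0.512 = 4.91×10^5 N ≈ 491 kN

L = 4.91×10^5 N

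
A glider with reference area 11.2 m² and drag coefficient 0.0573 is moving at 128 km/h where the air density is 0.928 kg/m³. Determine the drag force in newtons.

Convert speed: v = 128 km/h ÷ 3.6 = 35.56 m/s.
Dynamic pressure q = ½ρv² = ½ × 0.928 × 35.56² = 586.6 Pa.
D = q·S·CD = 586.6 × 11.2 × 0.0573 = 376 N

D = 376 N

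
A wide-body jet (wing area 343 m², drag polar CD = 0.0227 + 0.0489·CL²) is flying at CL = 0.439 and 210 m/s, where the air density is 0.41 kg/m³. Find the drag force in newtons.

D = 99600 N

CD = 0.0227 + 0.0489 × 0.439² = 0.03212
D = ½ρv²S·CD = ½ × 0.41 × 210² × 343 × 0.03212 = 99600 N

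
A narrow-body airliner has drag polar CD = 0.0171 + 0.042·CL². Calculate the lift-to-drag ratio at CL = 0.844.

CD = 0.0171 + 0.042 × 0.844² = 0.04702
L/D = CL/CD = 0.844 / 0.04702 = 18

L/D = 18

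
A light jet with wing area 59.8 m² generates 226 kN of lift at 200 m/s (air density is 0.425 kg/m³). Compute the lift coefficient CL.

CL = 0.445

From L = ½ρv²S·CL, rearranging gives CL = 2L/(ρv²S).
CL = 2 × 2.26×10^5 / (0.425 × 200² × 59.8) = 0.445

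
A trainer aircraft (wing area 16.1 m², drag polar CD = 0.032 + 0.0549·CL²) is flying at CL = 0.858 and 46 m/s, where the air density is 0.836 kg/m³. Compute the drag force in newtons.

CD = 0.032 + 0.0549 × 0.858² = 0.07242
D = ½ρv²S·CD = ½ × 0.836 × 46² × 16.1 × 0.07242 = 1030 N

D = 1030 N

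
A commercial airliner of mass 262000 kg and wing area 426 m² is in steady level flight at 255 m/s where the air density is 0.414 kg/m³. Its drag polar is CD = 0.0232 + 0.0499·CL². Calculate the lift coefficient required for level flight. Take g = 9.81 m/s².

Weight W = mg = 262000 × 9.81 = 2.5702×10^6 N; in level flight L = W.
Dynamic pressure q = 0.5 × 0.414 × 255² = 13460 Pa.
CL = 2W/(ρv²S) = 2×2.5702×10^6/(0.414×255²×426) = 0.4482.

CL = 0.448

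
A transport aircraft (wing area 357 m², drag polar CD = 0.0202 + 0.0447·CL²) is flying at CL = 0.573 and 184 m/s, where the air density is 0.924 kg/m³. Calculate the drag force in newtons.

D = 1.95×10^5 N

CD = 0.0202 + 0.0447 × 0.573² = 0.03488
D = ½ρv²S·CD = ½ × 0.924 × 184² × 357 × 0.03488 = 1.95×10^5 N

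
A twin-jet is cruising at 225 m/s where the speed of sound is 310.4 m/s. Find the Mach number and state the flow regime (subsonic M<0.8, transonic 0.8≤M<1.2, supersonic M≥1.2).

M = v/a = 225 / 310.4 = 0.725
M = 0.725 → subsonic.

M = 0.725 (subsonic)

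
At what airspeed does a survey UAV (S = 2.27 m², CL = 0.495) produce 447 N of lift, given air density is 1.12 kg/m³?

L = ½ρv²S·CL ⇒ v = √(2L/(ρ·S·CL))
v = √(2 × 447 / (1.12 × 2.27 × 0.495)) = √710.4 = 26.7 m/s

v = 26.7 m/s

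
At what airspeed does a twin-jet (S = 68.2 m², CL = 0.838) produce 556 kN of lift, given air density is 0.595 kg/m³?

L = ½ρv²S·CL ⇒ v = √(2L/(ρ·S·CL))
v = √(2 × 5.56×10^5 / (0.595 × 68.2 × 0.838)) = √32700 = 181 m/s

v = 181 m/s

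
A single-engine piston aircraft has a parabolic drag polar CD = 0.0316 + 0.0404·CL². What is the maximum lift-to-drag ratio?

For CD = CD0 + K·CL², (L/D)max occurs at CL* = √(CD0/K) and equals 1/(2√(K·CD0)).
(L/D)max = 1/(2√(0.0404 × 0.0316)) = 1/(2 × 0.03573) = 14

(L/D)max = 14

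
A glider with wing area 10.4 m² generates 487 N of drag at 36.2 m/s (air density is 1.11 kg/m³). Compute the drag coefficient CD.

From D = ½ρv²S·CD, rearranging gives CD = 2D/(ρv²S).
CD = 2 × 487 / (1.11 × 36.2² × 10.4) = 0.0644

CD = 0.0644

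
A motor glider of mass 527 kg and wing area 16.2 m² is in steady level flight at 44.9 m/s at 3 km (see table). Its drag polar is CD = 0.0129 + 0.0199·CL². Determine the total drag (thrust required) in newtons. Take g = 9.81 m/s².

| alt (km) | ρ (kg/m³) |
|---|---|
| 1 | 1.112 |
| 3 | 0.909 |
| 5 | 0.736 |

D = 227 N

At 3 km, from the table: ρ = 0.909 kg/m³.
Weight W = mg = 527 × 9.81 = 5169.9 N; in level flight L = W.
q = ½ρv² = ½ × 0.909 × 44.9² = 916.3 Pa.
CL = W/(q·S) = 5169.9 / (916.3 × 16.2) = 0.3483.
CD = 0.0129 + 0.0199 × 0.3483² = 0.01531.
D = q·S·CD = 916.3 × 16.2 × 0.01531 = 227.3 N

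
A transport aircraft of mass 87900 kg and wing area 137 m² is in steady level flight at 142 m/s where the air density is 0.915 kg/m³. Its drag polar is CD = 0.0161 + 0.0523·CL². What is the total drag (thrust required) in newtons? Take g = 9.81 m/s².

Level flight ⇒ L = W = m·g = 87900 × 9.81 = 8.623×10^5 N.
Dynamic pressure q = 0.5 × 0.915 × 142² = 9225 Pa.
Required CL = L/(qS) = 8.623×10^5/(9225·137) = 0.6823.
CD = 0.0161 + 0.0523 × 0.6823² = 0.04045.
D = q·S·CD = 9225 × 137 × 0.04045 = 51120 N

D = 51100 N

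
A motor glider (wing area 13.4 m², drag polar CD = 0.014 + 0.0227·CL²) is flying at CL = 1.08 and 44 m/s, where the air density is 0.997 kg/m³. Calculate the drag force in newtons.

D = 523 N

CD = 0.014 + 0.0227 × 1.08² = 0.04048
D = ½ρv²S·CD = ½ × 0.997 × 44² × 13.4 × 0.04048 = 523 N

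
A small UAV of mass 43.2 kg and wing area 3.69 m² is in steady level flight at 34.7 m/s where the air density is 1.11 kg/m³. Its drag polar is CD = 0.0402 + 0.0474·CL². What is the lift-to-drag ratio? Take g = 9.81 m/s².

L/D = 4.13

Weight W = mg = 43.2 × 9.81 = 423.79 N; in level flight L = W.
Dynamic pressure q = 0.5 × 1.11 × 34.7² = 668.3 Pa.
CL = 2W/(ρv²S) = 2×423.79/(1.11×34.7²×3.69) = 0.1719.
CD = 0.0402 + 0.0474 × 0.1719² = 0.0416.
L/D = CL/CD = 0.1719 / 0.0416 = 4.13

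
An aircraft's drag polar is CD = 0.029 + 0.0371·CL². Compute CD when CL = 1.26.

CD = 0.029 + 0.0371 × 1.26² = 0.029 + 0.0589 = 0.0879

CD = 0.0879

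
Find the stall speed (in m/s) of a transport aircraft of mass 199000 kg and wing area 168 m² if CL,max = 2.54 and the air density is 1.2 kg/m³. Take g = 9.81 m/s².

Stall occurs when L = W at CL,max. W = mg = 199000 × 9.81 = 1.952×10^6 N.
V_stall = √(2W/(ρ·S·CL,max)) = √(2 × 1.952×10^6 / (1.2 × 168 × 2.54))
V_stall = √7625 = 87.3 m/s

V_stall = 87.3 m/s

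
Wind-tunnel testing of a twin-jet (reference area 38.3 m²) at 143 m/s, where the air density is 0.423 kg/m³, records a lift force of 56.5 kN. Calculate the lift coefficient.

From L = ½ρv²S·CL, rearranging gives CL = 2L/(ρv²S).
CL = 2 × 56500 / (0.423 × 143² × 38.3) = 0.341

CL = 0.341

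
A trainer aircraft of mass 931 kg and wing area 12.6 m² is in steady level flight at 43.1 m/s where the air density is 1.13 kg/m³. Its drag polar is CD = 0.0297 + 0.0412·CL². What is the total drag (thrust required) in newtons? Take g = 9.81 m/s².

In steady level flight, lift balances weight: W = mg = 931 × 9.81 = 9133.1 N.
Dynamic pressure q = 0.5 × 1.13 × 43.1² = 1050 Pa.
CL = 2W/(ρv²S) = 2×9133.1/(1.13×43.1²×12.6) = 0.6906.
CD = 0.0297 + 0.0412 × 0.6906² = 0.04935.
D = q·S·CD = 1050 × 12.6 × 0.04935 = 652.6 N

D = 653 N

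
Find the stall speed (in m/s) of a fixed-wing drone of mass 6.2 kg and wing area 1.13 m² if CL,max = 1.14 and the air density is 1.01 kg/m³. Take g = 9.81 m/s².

V_stall = 9.67 m/s

At stall, lift equals weight: L = W = m·g = 6.2 × 9.81 = 60.82 N.
From L = ½ρV²S·CL,max = W: V_stall = √(2W/(ρSCL,max)) = √(2·60.82/(1.01·1.13·1.14))
V_stall = √93.49 = 9.67 m/s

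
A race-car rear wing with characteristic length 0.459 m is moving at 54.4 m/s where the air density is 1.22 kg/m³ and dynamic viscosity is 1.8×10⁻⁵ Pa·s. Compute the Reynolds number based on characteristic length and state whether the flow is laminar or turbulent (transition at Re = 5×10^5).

Re = 1.69×10^6 (turbulent)

Re = ρ·v·c/μ = 1.22 × 54.4 × 0.459 / (1.8×10⁻⁵) = 1.69×10^6
Since 1.69×10^6 > 5×10^5, the flow is turbulent.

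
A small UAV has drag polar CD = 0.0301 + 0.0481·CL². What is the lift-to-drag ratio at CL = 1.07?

L/D = 12.6

CD = 0.0301 + 0.0481 × 1.07² = 0.08517
L/D = CL/CD = 1.07 / 0.08517 = 12.6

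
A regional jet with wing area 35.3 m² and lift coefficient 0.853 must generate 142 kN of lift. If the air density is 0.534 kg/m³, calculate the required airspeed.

L = ½ρv²S·CL ⇒ v = √(2L/(ρ·S·CL))
v = √(2 × 1.42×10^5 / (0.534 × 35.3 × 0.853)) = √17660 = 133 m/s

v = 133 m/s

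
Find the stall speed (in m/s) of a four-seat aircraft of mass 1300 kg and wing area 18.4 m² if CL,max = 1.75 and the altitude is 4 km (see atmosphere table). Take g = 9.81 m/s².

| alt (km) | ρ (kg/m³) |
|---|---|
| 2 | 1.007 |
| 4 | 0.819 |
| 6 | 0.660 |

V_stall = 31.1 m/s

At 4 km, from the table: ρ = 0.819 kg/m³.
Weight W = mg = 1300 × 9.81 = 12750 N.
From L = ½ρV²S·CL,max = W: V_stall = √(2W/(ρSCL,max)) = √(2·12750/(0.819·18.4·1.75))
V_stall = √967.2 = 31.1 m/s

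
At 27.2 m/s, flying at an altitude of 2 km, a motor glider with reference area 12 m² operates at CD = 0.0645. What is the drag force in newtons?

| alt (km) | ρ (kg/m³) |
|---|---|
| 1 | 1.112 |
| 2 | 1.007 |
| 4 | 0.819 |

At 2 km, from the table: ρ = 1.007 kg/m³.
Dynamic pressure q = ½ρv² = ½ × 1.007 × 27.2² = 372.5 Pa.
D = q·S·CD = 372.5 × 12 × 0.0645 = 288 N

D = 288 N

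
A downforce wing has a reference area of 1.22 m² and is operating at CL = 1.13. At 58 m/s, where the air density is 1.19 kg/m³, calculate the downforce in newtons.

L = 2760 N

L = ½ρv²S·CL = ½ × 1.19 × 58² × 1.22 × 1.13 = 2760 N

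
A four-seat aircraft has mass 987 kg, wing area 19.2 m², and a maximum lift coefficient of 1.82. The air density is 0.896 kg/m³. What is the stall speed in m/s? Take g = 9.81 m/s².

V_stall = 24.9 m/s

Weight W = mg = 987 × 9.81 = 9682 N.
V_stall = √(2W/(ρ·S·CL,max)) = √(2 × 9682 / (0.896 × 19.2 × 1.82))
V_stall = √618.5 = 24.9 m/s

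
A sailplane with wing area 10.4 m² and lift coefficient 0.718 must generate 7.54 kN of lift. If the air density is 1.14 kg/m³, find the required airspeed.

v = 42.1 m/s

L = ½ρv²S·CL ⇒ v = √(2L/(ρ·S·CL))
v = √(2 × 7540 / (1.14 × 10.4 × 0.718)) = √1771 = 42.1 m/s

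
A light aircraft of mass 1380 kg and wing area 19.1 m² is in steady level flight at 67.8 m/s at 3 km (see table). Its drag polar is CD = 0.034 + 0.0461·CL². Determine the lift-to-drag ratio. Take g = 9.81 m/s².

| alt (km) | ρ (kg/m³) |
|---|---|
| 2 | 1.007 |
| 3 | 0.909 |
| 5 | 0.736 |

At 3 km, from the table: ρ = 0.909 kg/m³.
Level flight ⇒ L = W = m·g = 1380 × 9.81 = 13538 N.
q = ½ρv² = ½ × 0.909 × 67.8² = 2089 Pa.
CL = W/(q·S) = 13538 / (2089 × 19.1) = 0.3393.
CD = 0.034 + 0.0461 × 0.3393² = 0.03931.
L/D = CL/CD = 0.3393 / 0.03931 = 8.63

L/D = 8.63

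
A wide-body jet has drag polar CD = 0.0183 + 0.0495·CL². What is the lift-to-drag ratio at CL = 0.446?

CD = 0.0183 + 0.0495 × 0.446² = 0.02815
L/D = CL/CD = 0.446 / 0.02815 = 15.8

L/D = 15.8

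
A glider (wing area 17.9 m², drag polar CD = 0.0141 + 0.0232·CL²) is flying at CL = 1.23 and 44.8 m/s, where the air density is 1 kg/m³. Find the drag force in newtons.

D = 884 N

CD = 0.0141 + 0.0232 × 1.23² = 0.0492
D = ½ρv²S·CD = ½ × 1 × 44.8² × 17.9 × 0.0492 = 884 N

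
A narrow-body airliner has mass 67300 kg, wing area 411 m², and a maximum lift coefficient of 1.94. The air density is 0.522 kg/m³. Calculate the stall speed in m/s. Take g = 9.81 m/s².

V_stall = 56.3 m/s

Weight W = mg = 67300 × 9.81 = 6.602×10^5 N.
V_stall = √(2W/(ρ·S·CL,max)) = √(2 × 6.602×10^5 / (0.522 × 411 × 1.94))
V_stall = √3172 = 56.3 m/s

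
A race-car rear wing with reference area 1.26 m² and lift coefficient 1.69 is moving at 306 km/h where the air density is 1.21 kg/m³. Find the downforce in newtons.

Convert speed: v = 306 km/h ÷ 3.6 = 85 m/s.
L = ½ρv²S·CL = ½ × 1.21 × 85² × 1.26 × 1.69 = 9310 N ≈ 9.31 kN

L = 9310 N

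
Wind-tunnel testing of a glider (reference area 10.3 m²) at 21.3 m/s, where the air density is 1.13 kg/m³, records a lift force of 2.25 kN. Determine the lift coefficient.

From L = ½ρv²S·CL, rearranging gives CL = 2L/(ρv²S).
CL = 2 × 2250 / (1.13 × 21.3² × 10.3) = 0.852

CL = 0.852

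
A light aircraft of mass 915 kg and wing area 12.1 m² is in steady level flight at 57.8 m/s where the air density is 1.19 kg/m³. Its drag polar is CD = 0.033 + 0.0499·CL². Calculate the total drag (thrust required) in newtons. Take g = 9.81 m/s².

In steady level flight, lift balances weight: W = mg = 915 × 9.81 = 8976.1 N.
q = ½ρv² = ½ × 1.19 × 57.8² = 1988 Pa.
CL = W/(q·S) = 8976.1 / (1988 × 12.1) = 0.3732.
CD = 0.033 + 0.0499 × 0.3732² = 0.03995.
D = q·S·CD = 1988 × 12.1 × 0.03995 = 960.9 N

D = 961 N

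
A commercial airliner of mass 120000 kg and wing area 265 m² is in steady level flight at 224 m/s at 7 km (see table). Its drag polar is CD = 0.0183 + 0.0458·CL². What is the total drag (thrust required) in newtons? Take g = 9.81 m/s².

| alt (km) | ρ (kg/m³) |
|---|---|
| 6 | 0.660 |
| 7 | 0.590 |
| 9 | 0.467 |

D = 88000 N

At 7 km, from the table: ρ = 0.590 kg/m³.
Weight W = mg = 120000 × 9.81 = 1.1772×10^6 N; in level flight L = W.
Dynamic pressure q = 0.5 × 0.59 × 224² = 14800 Pa.
Required CL = L/(qS) = 1.1772×10^6/(14800·265) = 0.3001.
CD = 0.0183 + 0.0458 × 0.3001² = 0.02243.
D = q·S·CD = 14800 × 265 × 0.02243 = 87960 N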